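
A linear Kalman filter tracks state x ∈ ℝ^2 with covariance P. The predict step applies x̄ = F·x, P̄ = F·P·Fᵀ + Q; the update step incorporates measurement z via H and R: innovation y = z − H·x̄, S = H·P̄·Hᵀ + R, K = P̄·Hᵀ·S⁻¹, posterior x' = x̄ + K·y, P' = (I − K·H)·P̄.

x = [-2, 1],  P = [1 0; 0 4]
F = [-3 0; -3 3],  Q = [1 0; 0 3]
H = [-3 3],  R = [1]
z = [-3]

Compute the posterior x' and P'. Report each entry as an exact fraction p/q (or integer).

x' = [2202/361, 1845/361]
P' = [3601/361 3600/361; 3600/361 3639/361]

x̄ = F·x = [6, 9]
P̄ = F·P·Fᵀ + Q = [10 9; 9 48]
y = z − H·x̄ = [-12]
S = H·P̄·Hᵀ + R = [361]
K = P̄·Hᵀ·S⁻¹ = [-3/361; 117/361]
x' = x̄ + K·y = [2202/361, 1845/361]
P' = (I − K·H)·P̄ = [3601/361 3600/361; 3600/361 3639/361]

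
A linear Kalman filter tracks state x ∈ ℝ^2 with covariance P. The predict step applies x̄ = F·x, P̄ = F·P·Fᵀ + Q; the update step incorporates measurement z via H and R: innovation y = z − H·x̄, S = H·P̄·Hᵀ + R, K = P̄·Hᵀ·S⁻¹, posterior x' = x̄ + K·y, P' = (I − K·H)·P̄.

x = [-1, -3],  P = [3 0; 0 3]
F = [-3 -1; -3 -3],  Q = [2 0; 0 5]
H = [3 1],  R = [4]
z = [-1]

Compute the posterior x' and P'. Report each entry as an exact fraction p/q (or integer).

x̄ = F·x = [6, 12]
P̄ = F·P·Fᵀ + Q = [32 36; 36 59]
y = z − H·x̄ = [-31]
S = H·P̄·Hᵀ + R = [567]
K = P̄·Hᵀ·S⁻¹ = [44/189; 167/567]
x' = x̄ + K·y = [-230/189, 1627/567]
P' = (I − K·H)·P̄ = [80/63 -544/189; -544/189 5564/567]

x' = [-230/189, 1627/567]
P' = [80/63 -544/189; -544/189 5564/567]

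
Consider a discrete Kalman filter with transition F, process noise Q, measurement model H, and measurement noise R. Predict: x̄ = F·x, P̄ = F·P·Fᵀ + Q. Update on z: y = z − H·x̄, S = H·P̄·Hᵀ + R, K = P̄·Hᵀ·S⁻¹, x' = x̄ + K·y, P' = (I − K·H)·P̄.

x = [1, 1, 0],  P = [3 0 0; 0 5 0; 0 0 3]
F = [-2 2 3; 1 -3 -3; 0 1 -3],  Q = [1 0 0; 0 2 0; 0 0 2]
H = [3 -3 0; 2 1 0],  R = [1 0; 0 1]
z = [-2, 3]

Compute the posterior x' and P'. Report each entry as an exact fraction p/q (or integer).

x̄ = F·x = [0, -2, 1]
P̄ = F·P·Fᵀ + Q = [60 -63 -17; -63 77 12; -17 12 34]
y = z − H·x̄ = [-8, 5]
S = H·P̄·Hᵀ + R = [2368 318; 318 66]
K = P̄·Hᵀ·S⁻¹ = [519/4597 2939/9194; -2023/9194 4382/13791; 209/9194 -12215/27582]
x' = x̄ + K·y = [6391/9194, 18604/13791, -38509/27582]
P' = (I − K·H)·P̄ = [1095/9194 749/9194 -667/4597; 749/9194 2135/13791 -4211/27582; -667/4597 -4211/27582 723607/27582]

x' = [6391/9194, 18604/13791, -38509/27582]
P' = [1095/9194 749/9194 -667/4597; 749/9194 2135/13791 -4211/27582; -667/4597 -4211/27582 723607/27582]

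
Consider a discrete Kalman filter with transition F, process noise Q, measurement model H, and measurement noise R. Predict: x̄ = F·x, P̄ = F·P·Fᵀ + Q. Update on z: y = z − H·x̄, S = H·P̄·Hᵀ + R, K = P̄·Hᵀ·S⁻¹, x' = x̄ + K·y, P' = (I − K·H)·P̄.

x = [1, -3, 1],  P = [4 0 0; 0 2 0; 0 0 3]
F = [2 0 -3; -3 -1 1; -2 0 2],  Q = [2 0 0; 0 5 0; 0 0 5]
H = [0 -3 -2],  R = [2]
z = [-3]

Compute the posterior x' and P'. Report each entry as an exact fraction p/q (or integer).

x' = [-1, 1, 0]
P' = [12971/908 1551/454 -1205/227; 1551/454 641/227 -912/227; -1205/227 -912/227 1407/227]

x̄ = F·x = [-1, 1, 0]
P̄ = F·P·Fᵀ + Q = [45 -33 -34; -33 46 30; -34 30 33]
y = z − H·x̄ = [0]
S = H·P̄·Hᵀ + R = [908]
K = P̄·Hᵀ·S⁻¹ = [167/908; -99/454; -39/227]
x' = x̄ + K·y = [-1, 1, 0]
P' = (I − K·H)·P̄ = [12971/908 1551/454 -1205/227; 1551/454 641/227 -912/227; -1205/227 -912/227 1407/227]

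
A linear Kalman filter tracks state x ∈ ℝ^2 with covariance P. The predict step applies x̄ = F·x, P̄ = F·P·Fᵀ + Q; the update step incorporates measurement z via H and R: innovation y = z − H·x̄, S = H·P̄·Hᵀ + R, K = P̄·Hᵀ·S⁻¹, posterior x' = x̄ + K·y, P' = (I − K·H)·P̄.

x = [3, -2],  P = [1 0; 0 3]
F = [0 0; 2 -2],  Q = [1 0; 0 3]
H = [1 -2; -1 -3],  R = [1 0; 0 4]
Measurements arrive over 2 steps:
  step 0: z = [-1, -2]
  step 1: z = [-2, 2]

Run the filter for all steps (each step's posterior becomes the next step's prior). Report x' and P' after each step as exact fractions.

step 0: x̄ = F·x = [0, 10]
step 0: P̄ = F·P·Fᵀ + Q = [1 0; 0 19]
step 0: y = z − H·x̄ = [19, 28]
step 0: S = H·P̄·Hᵀ + R = [78 113; 113 176]
step 0: K = P̄·Hᵀ·S⁻¹ = [289/959 -191/959; -247/959 -152/959]
step 0: x' = x̄ + K·y = [143/959, 641/959]
step 0: P' = (I − K·H)·P̄ = [479/959 95/959; 95/959 171/959]
step 1: x̄ = F·x = [0, -996/959]
step 1: P̄ = F·P·Fᵀ + Q = [1 0; 0 4717/959]
step 1: y = z − H·x̄ = [-3910/959, -1070/959]
step 1: S = H·P̄·Hᵀ + R = [20786/959 27343/959; 27343/959 47248/959]
step 1: K = P̄·Hᵀ·S⁻¹ = [74591/244481 -48129/244481; -61321/244481 -37736/244481]
step 1: x' = x̄ + K·y = [-250420/244481, 38206/244481]
step 1: P' = (I − K·H)·P̄ = [121761/244481 23585/244481; 23585/244481 42453/244481]

step 0: x' = [143/959, 641/959], P' = [479/959 95/959; 95/959 171/959]
step 1: x' = [-250420/244481, 38206/244481], P' = [121761/244481 23585/244481; 23585/244481 42453/244481]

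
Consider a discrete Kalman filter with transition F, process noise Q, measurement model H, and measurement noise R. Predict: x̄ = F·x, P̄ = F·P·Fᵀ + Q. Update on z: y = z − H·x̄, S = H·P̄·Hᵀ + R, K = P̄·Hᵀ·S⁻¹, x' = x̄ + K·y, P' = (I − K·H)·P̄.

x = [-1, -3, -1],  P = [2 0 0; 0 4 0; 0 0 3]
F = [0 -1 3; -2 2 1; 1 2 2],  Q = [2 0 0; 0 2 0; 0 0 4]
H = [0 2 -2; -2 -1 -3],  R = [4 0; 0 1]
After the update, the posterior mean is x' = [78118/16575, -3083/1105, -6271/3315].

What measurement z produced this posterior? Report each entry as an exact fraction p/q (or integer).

z = [-2, -1]

x̄ = F·x = [0, -5, -9]
P̄ = F·P·Fᵀ + Q = [33 1 10; 1 29 18; 10 18 34]
S = H·P̄·Hᵀ + R = [112 110; 110 700]
K = P̄·Hᵀ·S⁻¹ = [-193/6630 -2221/16575; 165/442 -199/1105; -70/663 -608/3315]
x' − x̄ = [78118/16575, 2442/1105, 23564/3315] = K·y
y = (KᵀK)⁻¹·Kᵀ·(x' − x̄) = [-10, -33]
z = y + H·x̄ = [-10, -33] + [8, 32] = [-2, -1]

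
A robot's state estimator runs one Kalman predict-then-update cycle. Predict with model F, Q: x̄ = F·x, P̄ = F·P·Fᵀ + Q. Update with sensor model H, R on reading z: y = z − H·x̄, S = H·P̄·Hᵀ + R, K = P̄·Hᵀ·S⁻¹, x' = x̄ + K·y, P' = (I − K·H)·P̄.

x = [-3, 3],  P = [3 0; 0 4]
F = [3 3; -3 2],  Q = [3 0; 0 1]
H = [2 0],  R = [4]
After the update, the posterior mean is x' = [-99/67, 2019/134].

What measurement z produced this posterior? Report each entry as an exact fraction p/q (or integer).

z = [-3]

x̄ = F·x = [0, 15]
P̄ = F·P·Fᵀ + Q = [66 -3; -3 44]
S = H·P̄·Hᵀ + R = [268]
K = P̄·Hᵀ·S⁻¹ = [33/67; -3/134]
x' − x̄ = [-99/67, 9/134] = K·y
y = (KᵀK)⁻¹·Kᵀ·(x' − x̄) = [-3]
z = y + H·x̄ = [-3] + [0] = [-3]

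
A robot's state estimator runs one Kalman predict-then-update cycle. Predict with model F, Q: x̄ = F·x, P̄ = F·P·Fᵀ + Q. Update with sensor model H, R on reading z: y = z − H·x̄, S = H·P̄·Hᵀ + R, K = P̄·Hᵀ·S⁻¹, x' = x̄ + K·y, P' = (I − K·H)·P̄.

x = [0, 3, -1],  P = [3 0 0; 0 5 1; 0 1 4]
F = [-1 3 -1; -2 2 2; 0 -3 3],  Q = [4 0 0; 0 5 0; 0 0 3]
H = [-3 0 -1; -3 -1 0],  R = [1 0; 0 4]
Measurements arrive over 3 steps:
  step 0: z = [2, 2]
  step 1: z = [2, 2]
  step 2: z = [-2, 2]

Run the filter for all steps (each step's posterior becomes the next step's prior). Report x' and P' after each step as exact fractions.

step 0: x' = [184/241, -962/241, -1044/241], P' = [32997/10604 -89275/10604 -49233/5302; -89275/10604 277141/10604 133935/5302; -49233/5302 133935/5302 75930/2651]
step 1: x' = [-761113/13831323, -27481175/13831323, -8256769/4610441], P' = [2010553579/553252920 -1133929745/110650584 -1998531707/184417640; -1133929745/110650584 3582665615/110650584 1132820545/36883528; -1998531707/184417640 1132820545/36883528 6131253033/184417640]
step 2: x' = [-4909285054054/17782242836081, -12041914484192/17782242836081, 46506385154400/17782242836081], P' = [126293582863263/35564485672162 -355703406255809/35564485672162 -188224909486458/17782242836081; -355703406255809/35564485672162 1125608738233159/35564485672162 532847919552438/17782242836081; -188224909486458/17782242836081 532847919552438/17782242836081 577585106217276/17782242836081]

step 0: x̄ = F·x = [10, 4, -12]
step 0: P̄ = F·P·Fᵀ + Q = [50 32 -45; 32 61 -6; -45 -6 66]
step 0: y = z − H·x̄ = [20, 36]
step 0: S = H·P̄·Hᵀ + R = [247 405; 405 707]
step 0: K = P̄·Hᵀ·S⁻¹ = [-525/10604 -2429/10604; -45/10604 -2329/10604; -4161/5302 3441/5302]
step 0: x' = x̄ + K·y = [184/241, -962/241, -1044/241]
step 0: P' = (I − K·H)·P̄ = [32997/10604 -89275/10604 -49233/5302; -89275/10604 277141/10604 133935/5302; -49233/5302 133935/5302 75930/2651]
step 1: x̄ = F·x = [-2026/241, -4380/241, -246/241]
step 1: P̄ = F·P·Fᵀ + Q = [36475/241 66070/241 -3714/241; 66070/241 1538335/2651 53655/2651; -3714/241 53655/2651 437901/10604]
step 1: y = z − H·x̄ = [-5842/241, -9976/241]
step 1: S = H·P̄·Hᵀ + R = [13912109/10604 5722428/2651; 5722428/2651 9520584/2651]
step 1: K = P̄·Hᵀ·S⁻¹ = [-1502734/23052205 -90503003/553252920; 138650/4610441 -45219095/110650584; -16957239/23052205 82873099/184417640]
step 1: x' = x̄ + K·y = [-761113/13831323, -27481175/13831323, -8256769/4610441]
step 1: P' = (I − K·H)·P̄ = [2010553579/553252920 -1133929745/110650584 -1998531707/184417640; -1133929745/110650584 3582665615/110650584 1132820545/36883528; -1998531707/184417640 1132820545/36883528 6131253033/184417640]
step 2: x̄ = F·x = [-56912105/13831323, -102980738/13831323, 2710868/4610441]
step 2: P̄ = F·P·Fᵀ + Q = [103910130091/553252920 18803997991/55325292 -959641057/46104410; 18803997991/55325292 19264862189/27662646 40318871/4610441; -959641057/46104410 40318871/4610441 940083174/23052205]
step 2: y = z − H·x̄ = [-63422119/4610441, -246054407/13831323]
step 2: S = H·P̄·Hᵀ + R = [296404087937/184417640 489867432339/184417640; 489867432339/184417640 2450941305739/553252920]
step 2: K = P̄·Hᵀ·S⁻¹ = [-2430929616873/35564485672162 -5794335583495/35564485672162; 1414379662551/35564485672162 -14624629866433/35564485672162; -12910377757902/17782242836081 7956702226734/17782242836081]
step 2: x' = x̄ + K·y = [-4909285054054/17782242836081, -12041914484192/17782242836081, 46506385154400/17782242836081]
step 2: P' = (I − K·H)·P̄ = [126293582863263/35564485672162 -355703406255809/35564485672162 -188224909486458/17782242836081; -355703406255809/35564485672162 1125608738233159/35564485672162 532847919552438/17782242836081; -188224909486458/17782242836081 532847919552438/17782242836081 577585106217276/17782242836081]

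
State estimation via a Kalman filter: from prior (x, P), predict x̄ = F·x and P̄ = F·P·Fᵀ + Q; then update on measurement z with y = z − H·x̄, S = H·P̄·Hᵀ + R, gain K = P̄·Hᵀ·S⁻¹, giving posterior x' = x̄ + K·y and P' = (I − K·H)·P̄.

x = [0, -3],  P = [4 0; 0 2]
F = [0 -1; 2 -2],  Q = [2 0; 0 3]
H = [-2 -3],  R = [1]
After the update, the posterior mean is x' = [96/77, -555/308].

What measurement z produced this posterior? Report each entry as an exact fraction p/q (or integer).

z = [3]

x̄ = F·x = [3, 6]
P̄ = F·P·Fᵀ + Q = [4 4; 4 27]
S = H·P̄·Hᵀ + R = [308]
K = P̄·Hᵀ·S⁻¹ = [-5/77; -89/308]
x' − x̄ = [-135/77, -2403/308] = K·y
y = (KᵀK)⁻¹·Kᵀ·(x' − x̄) = [27]
z = y + H·x̄ = [27] + [-24] = [3]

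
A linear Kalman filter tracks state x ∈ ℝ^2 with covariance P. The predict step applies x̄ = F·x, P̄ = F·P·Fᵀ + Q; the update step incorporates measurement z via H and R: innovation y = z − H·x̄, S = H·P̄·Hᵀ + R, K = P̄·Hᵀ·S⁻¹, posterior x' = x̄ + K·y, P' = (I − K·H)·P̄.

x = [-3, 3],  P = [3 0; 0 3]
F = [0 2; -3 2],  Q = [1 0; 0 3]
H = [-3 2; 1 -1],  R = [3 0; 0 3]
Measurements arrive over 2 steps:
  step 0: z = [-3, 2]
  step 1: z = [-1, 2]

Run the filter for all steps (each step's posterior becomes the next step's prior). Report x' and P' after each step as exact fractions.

step 0: x̄ = F·x = [6, 15]
step 0: P̄ = F·P·Fᵀ + Q = [13 12; 12 42]
step 0: y = z − H·x̄ = [-15, 11]
step 0: S = H·P̄·Hᵀ + R = [144 -63; -63 34]
step 0: K = P̄·Hᵀ·S⁻¹ = [-149/309 -89/103; -86/309 -144/103]
step 0: x' = x̄ + K·y = [384/103, 391/103]
step 0: P' = (I − K·H)·P̄ = [683/103 950/103; 950/103 1382/103]
step 1: x̄ = F·x = [782/103, -370/103]
step 1: P̄ = F·P·Fᵀ + Q = [5631/103 -172/103; -172/103 584/103]
step 1: y = z − H·x̄ = [2983/103, -946/103]
step 1: S = H·P̄·Hᵀ + R = [55388/103 -18921/103; -18921/103 6868/103]
step 1: K = P̄·Hᵀ·S⁻¹ = [-4903/12793 -45871/217481; -1564/12793 -97188/217481]
step 1: x' = x̄ + K·y = [-341475/217481, -658642/217481]
step 1: P' = (I − K·H)·P̄ = [525279/217481 662892/217481; 662892/217481 954456/217481]

step 0: x' = [384/103, 391/103], P' = [683/103 950/103; 950/103 1382/103]
step 1: x' = [-341475/217481, -658642/217481], P' = [525279/217481 662892/217481; 662892/217481 954456/217481]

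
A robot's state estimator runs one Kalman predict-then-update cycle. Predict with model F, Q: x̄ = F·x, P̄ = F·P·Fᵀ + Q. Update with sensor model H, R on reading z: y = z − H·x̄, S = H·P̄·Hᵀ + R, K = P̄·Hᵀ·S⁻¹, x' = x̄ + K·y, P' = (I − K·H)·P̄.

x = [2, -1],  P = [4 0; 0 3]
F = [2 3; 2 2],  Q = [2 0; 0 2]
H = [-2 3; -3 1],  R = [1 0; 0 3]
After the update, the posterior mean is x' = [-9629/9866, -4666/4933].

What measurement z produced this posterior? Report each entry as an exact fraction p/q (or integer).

z = [-1, 2]

x̄ = F·x = [1, 2]
P̄ = F·P·Fᵀ + Q = [45 34; 34 30]
S = H·P̄·Hᵀ + R = [43 -14; -14 234]
K = P̄·Hᵀ·S⁻¹ = [697/4933 -4175/9866; 2070/4933 -1394/4933]
x' − x̄ = [-19495/9866, -14532/4933] = K·y
y = (KᵀK)⁻¹·Kᵀ·(x' − x̄) = [-5, 3]
z = y + H·x̄ = [-5, 3] + [4, -1] = [-1, 2]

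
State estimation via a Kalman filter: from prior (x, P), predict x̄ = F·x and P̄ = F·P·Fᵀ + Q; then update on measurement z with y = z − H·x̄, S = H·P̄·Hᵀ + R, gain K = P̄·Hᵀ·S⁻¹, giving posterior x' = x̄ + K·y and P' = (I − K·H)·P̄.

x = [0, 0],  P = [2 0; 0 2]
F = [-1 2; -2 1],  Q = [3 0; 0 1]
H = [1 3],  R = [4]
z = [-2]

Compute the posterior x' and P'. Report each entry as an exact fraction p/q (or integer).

x̄ = F·x = [0, 0]
P̄ = F·P·Fᵀ + Q = [13 8; 8 11]
y = z − H·x̄ = [-2]
S = H·P̄·Hᵀ + R = [164]
K = P̄·Hᵀ·S⁻¹ = [37/164; 1/4]
x' = x̄ + K·y = [-37/82, -1/2]
P' = (I − K·H)·P̄ = [763/164 -5/4; -5/4 3/4]

x' = [-37/82, -1/2]
P' = [763/164 -5/4; -5/4 3/4]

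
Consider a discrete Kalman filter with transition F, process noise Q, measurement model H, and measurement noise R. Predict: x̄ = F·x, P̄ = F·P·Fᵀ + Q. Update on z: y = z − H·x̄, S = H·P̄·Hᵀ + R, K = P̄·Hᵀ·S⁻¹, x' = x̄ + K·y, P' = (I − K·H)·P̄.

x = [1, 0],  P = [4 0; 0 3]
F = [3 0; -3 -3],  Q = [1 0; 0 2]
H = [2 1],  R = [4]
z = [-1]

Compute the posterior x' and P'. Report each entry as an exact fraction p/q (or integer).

x' = [67/73, -191/73]
P' = [1257/73 -2362/73; -2362/73 4696/73]

x̄ = F·x = [3, -3]
P̄ = F·P·Fᵀ + Q = [37 -36; -36 65]
y = z − H·x̄ = [-4]
S = H·P̄·Hᵀ + R = [73]
K = P̄·Hᵀ·S⁻¹ = [38/73; -7/73]
x' = x̄ + K·y = [67/73, -191/73]
P' = (I − K·H)·P̄ = [1257/73 -2362/73; -2362/73 4696/73]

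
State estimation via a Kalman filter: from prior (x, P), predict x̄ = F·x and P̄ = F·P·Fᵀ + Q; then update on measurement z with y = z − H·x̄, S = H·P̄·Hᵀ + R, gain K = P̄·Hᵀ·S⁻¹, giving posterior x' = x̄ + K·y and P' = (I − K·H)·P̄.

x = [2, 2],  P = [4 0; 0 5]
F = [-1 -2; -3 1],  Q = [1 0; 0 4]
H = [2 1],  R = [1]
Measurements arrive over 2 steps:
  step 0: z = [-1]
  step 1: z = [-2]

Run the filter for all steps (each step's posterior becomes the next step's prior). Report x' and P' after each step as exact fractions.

step 0: x̄ = F·x = [-6, -4]
step 0: P̄ = F·P·Fᵀ + Q = [25 2; 2 45]
step 0: y = z − H·x̄ = [15]
step 0: S = H·P̄·Hᵀ + R = [154]
step 0: K = P̄·Hᵀ·S⁻¹ = [26/77; 7/22]
step 0: x' = x̄ + K·y = [-72/77, 17/22]
step 0: P' = (I − K·H)·P̄ = [573/77 -160/11; -160/11 647/22]
step 1: x̄ = F·x = [-47/77, 551/154]
step 1: P̄ = F·P·Fᵀ + Q = [5228/77 -8410/77; -8410/77 28899/154]
step 1: y = z − H·x̄ = [-61/14]
step 1: S = H·P̄·Hᵀ + R = [327/14]
step 1: K = P̄·Hᵀ·S⁻¹ = [124/109; -431/327]
step 1: x' = x̄ + K·y = [-6675/1199, 33527/3597]
step 1: P' = (I − K·H)·P̄ = [45164/1199 -88964/1199; -88964/1199 529043/3597]

step 0: x' = [-72/77, 17/22], P' = [573/77 -160/11; -160/11 647/22]
step 1: x' = [-6675/1199, 33527/3597], P' = [45164/1199 -88964/1199; -88964/1199 529043/3597]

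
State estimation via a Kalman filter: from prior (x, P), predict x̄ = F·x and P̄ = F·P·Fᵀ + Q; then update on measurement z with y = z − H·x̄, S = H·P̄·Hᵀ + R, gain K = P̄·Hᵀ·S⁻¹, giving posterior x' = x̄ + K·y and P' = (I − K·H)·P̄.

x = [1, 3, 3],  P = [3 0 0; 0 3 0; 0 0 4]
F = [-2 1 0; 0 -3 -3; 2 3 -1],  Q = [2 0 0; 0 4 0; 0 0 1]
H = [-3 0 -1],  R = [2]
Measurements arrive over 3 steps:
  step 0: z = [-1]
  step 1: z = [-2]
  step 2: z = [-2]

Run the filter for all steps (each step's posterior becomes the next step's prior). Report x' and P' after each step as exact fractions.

step 0: x' = [-299/181, -2838/181, 1098/181], P' = [773/181 387/181 -2223/181; 387/181 10363/181 -1245/181; -2223/181 -1245/181 6739/181]
step 1: x' = [91835/31213, -450654/31213, -215961/31213], P' = [5463119/374556 -3850775/62426 -16269247/374556; -3850775/62426 9548353/31213 11495767/62426; -16269247/374556 11495767/62426 49195799/374556]
step 2: x' = [3791114964/4420533875, -7330132182/884106775, -2602302638/4420533875], P' = [31407565106/4420533875 -27302890878/884106775 -92219505302/4420533875; -27302890878/884106775 32131309139/176821355 80539887576/884106775; -92219505302/4420533875 80539887576/884106775 279488515384/4420533875]

step 0: x̄ = F·x = [1, -18, 8]
step 0: P̄ = F·P·Fᵀ + Q = [17 -9 -3; -9 67 -15; -3 -15 44]
step 0: y = z − H·x̄ = [10]
step 0: S = H·P̄·Hᵀ + R = [181]
step 0: K = P̄·Hᵀ·S⁻¹ = [-48/181; 42/181; -35/181]
step 0: x' = x̄ + K·y = [-299/181, -2838/181, 1098/181]
step 0: P' = (I − K·H)·P̄ = [773/181 387/181 -2223/181; 387/181 10363/181 -1245/181; -2223/181 -1245/181 6739/181]
step 1: x̄ = F·x = [-2240/181, 5220/181, -10210/181]
step 1: P̄ = F·P·Fᵀ + Q = [12269/181 -38370/181 23248/181; -38370/181 132232/181 -54564/181; 23248/181 -54564/181 124285/181]
step 1: y = z − H·x̄ = [-17292/181]
step 1: S = H·P̄·Hᵀ + R = [374556/181]
step 1: K = P̄·Hᵀ·S⁻¹ = [-60055/374556; 28279/62426; -194029/374556]
step 1: x' = x̄ + K·y = [91835/31213, -450654/31213, -215961/31213]
step 1: P' = (I − K·H)·P̄ = [5463119/374556 -3850775/62426 -16269247/374556; -3850775/62426 9548353/31213 11495767/62426; -16269247/374556 11495767/62426 49195799/374556]
step 2: x̄ = F·x = [-634324/31213, 1999845/31213, -952331/31213]
step 2: P̄ = F·P·Fᵀ + Q = [57400106/93639 -65575658/31213 78198434/93639; -65575658/31213 905675125/124852 -353746319/124852; 78198434/93639 -353746319/124852 476618531/374556]
step 2: y = z − H·x̄ = [-2917729/31213]
step 2: S = H·P̄·Hᵀ + R = [4420533875/374556]
step 2: K = P̄·Hᵀ·S⁻¹ = [-1001595008/4420533875; 684392529/884106775; -1414999739/4420533875]
step 2: x' = x̄ + K·y = [3791114964/4420533875, -7330132182/884106775, -2602302638/4420533875]
step 2: P' = (I − K·H)·P̄ = [31407565106/4420533875 -27302890878/884106775 -92219505302/4420533875; -27302890878/884106775 32131309139/176821355 80539887576/884106775; -92219505302/4420533875 80539887576/884106775 279488515384/4420533875]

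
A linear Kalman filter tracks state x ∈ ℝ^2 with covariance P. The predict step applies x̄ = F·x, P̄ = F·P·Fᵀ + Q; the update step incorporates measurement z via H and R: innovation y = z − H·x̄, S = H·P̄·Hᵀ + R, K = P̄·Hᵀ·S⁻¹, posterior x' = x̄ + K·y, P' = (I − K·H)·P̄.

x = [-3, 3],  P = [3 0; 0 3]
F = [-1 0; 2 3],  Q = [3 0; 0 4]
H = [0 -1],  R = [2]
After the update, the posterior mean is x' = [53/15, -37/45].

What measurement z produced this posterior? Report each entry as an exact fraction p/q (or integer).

z = [1]

x̄ = F·x = [3, 3]
P̄ = F·P·Fᵀ + Q = [6 -6; -6 43]
S = H·P̄·Hᵀ + R = [45]
K = P̄·Hᵀ·S⁻¹ = [2/15; -43/45]
x' − x̄ = [8/15, -172/45] = K·y
y = (KᵀK)⁻¹·Kᵀ·(x' − x̄) = [4]
z = y + H·x̄ = [4] + [-3] = [1]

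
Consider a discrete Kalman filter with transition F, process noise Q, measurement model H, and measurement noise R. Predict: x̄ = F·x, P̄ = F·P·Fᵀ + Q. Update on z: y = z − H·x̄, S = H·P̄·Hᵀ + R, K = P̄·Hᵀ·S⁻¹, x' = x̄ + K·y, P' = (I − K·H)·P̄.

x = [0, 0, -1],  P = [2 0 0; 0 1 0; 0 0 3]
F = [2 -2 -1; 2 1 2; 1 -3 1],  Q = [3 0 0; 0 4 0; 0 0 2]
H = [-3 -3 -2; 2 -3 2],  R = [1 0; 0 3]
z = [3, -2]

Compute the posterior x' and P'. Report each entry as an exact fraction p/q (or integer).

x̄ = F·x = [1, -2, -1]
P̄ = F·P·Fᵀ + Q = [18 0 7; 0 25 7; 7 7 16]
y = z − H·x̄ = [-2, -8]
S = H·P̄·Hᵀ + R = [620 -17; -17 336]
K = P̄·Hᵀ·S⁻¹ = [-21998/208031 29844/208031; -30941/208031 -39333/208031; -24439/208031 14242/208031]
x' = x̄ + K·y = [13275/208031, -39516/208031, -273089/208031]
P' = (I − K·H)·P̄ = [756494/208031 -137338/208031 -917735/208031; -137338/208031 47713/208031 149908/208031; -917735/208031 149908/208031 1163960/208031]

x' = [13275/208031, -39516/208031, -273089/208031]
P' = [756494/208031 -137338/208031 -917735/208031; -137338/208031 47713/208031 149908/208031; -917735/208031 149908/208031 1163960/208031]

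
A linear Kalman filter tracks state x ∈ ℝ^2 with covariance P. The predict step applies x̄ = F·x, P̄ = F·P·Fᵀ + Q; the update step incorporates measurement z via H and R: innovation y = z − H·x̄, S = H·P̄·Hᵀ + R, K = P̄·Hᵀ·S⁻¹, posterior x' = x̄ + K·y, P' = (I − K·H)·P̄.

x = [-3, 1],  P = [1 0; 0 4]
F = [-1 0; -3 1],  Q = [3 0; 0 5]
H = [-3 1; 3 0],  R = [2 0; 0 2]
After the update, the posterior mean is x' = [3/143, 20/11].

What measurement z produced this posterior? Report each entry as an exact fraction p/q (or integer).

x̄ = F·x = [3, 10]
P̄ = F·P·Fᵀ + Q = [4 3; 3 18]
S = H·P̄·Hᵀ + R = [38 -27; -27 38]
K = P̄·Hᵀ·S⁻¹ = [-18/715 213/715; 9/11 9/11]
x' − x̄ = [-426/143, -90/11] = K·y
y = (KᵀK)⁻¹·Kᵀ·(x' − x̄) = [0, -10]
z = y + H·x̄ = [0, -10] + [1, 9] = [1, -1]

z = [1, -1]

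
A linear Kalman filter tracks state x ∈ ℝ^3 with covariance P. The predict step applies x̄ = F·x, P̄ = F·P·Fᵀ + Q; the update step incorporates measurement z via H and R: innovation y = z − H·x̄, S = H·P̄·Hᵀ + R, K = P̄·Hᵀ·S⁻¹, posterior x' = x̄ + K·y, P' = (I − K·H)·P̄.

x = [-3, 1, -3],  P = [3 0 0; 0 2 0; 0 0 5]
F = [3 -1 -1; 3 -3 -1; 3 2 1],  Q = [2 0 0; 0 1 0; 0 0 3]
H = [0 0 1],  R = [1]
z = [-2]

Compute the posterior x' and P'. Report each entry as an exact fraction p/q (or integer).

x' = [-41/11, -79/11, -24/11]
P' = [315/11 373/11 9/22; 373/11 536/11 5/22; 9/22 5/22 43/44]

x̄ = F·x = [-7, -9, -10]
P̄ = F·P·Fᵀ + Q = [36 38 18; 38 51 10; 18 10 43]
y = z − H·x̄ = [8]
S = H·P̄·Hᵀ + R = [44]
K = P̄·Hᵀ·S⁻¹ = [9/22; 5/22; 43/44]
x' = x̄ + K·y = [-41/11, -79/11, -24/11]
P' = (I − K·H)·P̄ = [315/11 373/11 9/22; 373/11 536/11 5/22; 9/22 5/22 43/44]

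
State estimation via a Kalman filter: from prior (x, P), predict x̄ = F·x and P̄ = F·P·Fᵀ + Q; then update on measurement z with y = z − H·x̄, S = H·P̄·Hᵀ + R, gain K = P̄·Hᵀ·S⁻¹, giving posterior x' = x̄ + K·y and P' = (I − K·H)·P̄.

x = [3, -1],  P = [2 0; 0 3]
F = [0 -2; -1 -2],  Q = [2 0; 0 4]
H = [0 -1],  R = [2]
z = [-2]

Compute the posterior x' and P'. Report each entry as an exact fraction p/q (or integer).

x' = [19/5, 17/10]
P' = [34/5 6/5; 6/5 9/5]

x̄ = F·x = [2, -1]
P̄ = F·P·Fᵀ + Q = [14 12; 12 18]
y = z − H·x̄ = [-3]
S = H·P̄·Hᵀ + R = [20]
K = P̄·Hᵀ·S⁻¹ = [-3/5; -9/10]
x' = x̄ + K·y = [19/5, 17/10]
P' = (I − K·H)·P̄ = [34/5 6/5; 6/5 9/5]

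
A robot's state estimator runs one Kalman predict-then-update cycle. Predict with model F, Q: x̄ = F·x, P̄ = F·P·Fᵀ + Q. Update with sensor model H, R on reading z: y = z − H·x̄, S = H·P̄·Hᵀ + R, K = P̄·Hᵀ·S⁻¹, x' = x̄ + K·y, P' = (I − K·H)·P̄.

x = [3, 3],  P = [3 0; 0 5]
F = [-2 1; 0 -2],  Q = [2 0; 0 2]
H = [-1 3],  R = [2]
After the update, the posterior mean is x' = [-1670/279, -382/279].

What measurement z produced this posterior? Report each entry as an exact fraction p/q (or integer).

z = [2]

x̄ = F·x = [-3, -6]
P̄ = F·P·Fᵀ + Q = [19 -10; -10 22]
S = H·P̄·Hᵀ + R = [279]
K = P̄·Hᵀ·S⁻¹ = [-49/279; 76/279]
x' − x̄ = [-833/279, 1292/279] = K·y
y = (KᵀK)⁻¹·Kᵀ·(x' − x̄) = [17]
z = y + H·x̄ = [17] + [-15] = [2]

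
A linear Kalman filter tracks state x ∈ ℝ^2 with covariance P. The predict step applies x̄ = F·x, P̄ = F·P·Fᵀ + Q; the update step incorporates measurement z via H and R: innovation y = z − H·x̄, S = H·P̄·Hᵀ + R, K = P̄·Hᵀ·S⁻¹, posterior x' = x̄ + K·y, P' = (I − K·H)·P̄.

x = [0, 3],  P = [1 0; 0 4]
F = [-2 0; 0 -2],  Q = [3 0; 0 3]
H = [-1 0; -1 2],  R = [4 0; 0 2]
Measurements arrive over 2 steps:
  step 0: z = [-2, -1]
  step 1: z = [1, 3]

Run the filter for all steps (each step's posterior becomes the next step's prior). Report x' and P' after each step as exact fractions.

step 0: x' = [392/443, -93/443], P' = [1092/443 532/443; 532/443 475/443]
step 1: x' = [-9847/8207, 7204/8207], P' = [273212/90277 133724/90277; 133724/90277 106825/90277]

step 0: x̄ = F·x = [0, -6]
step 0: P̄ = F·P·Fᵀ + Q = [7 0; 0 19]
step 0: y = z − H·x̄ = [-2, 11]
step 0: S = H·P̄·Hᵀ + R = [11 7; 7 85]
step 0: K = P̄·Hᵀ·S⁻¹ = [-273/443 -14/443; -133/443 209/443]
step 0: x' = x̄ + K·y = [392/443, -93/443]
step 0: P' = (I − K·H)·P̄ = [1092/443 532/443; 532/443 475/443]
step 1: x̄ = F·x = [-784/443, 186/443]
step 1: P̄ = F·P·Fᵀ + Q = [5697/443 2128/443; 2128/443 3229/443]
step 1: y = z − H·x̄ = [-341/443, 173/443]
step 1: S = H·P̄·Hᵀ + R = [7469/443 1441/443; 1441/443 10987/443]
step 1: K = P̄·Hᵀ·S⁻¹ = [-68303/90277 -262/8207; -33431/90277 3633/8207]
step 1: x' = x̄ + K·y = [-9847/8207, 7204/8207]
step 1: P' = (I − K·H)·P̄ = [273212/90277 133724/90277; 133724/90277 106825/90277]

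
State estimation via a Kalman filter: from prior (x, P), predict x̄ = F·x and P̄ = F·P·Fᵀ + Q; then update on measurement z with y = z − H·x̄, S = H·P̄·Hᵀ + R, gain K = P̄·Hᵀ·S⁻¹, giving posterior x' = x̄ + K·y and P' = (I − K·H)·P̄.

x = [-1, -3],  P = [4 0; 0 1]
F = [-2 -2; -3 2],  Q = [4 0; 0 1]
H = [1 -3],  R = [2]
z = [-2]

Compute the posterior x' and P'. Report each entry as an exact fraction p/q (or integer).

x' = [2884/275, 1132/275]
P' = [5304/275 1792/275; 1792/275 666/275]

x̄ = F·x = [8, -3]
P̄ = F·P·Fᵀ + Q = [24 20; 20 41]
y = z − H·x̄ = [-19]
S = H·P̄·Hᵀ + R = [275]
K = P̄·Hᵀ·S⁻¹ = [-36/275; -103/275]
x' = x̄ + K·y = [2884/275, 1132/275]
P' = (I − K·H)·P̄ = [5304/275 1792/275; 1792/275 666/275]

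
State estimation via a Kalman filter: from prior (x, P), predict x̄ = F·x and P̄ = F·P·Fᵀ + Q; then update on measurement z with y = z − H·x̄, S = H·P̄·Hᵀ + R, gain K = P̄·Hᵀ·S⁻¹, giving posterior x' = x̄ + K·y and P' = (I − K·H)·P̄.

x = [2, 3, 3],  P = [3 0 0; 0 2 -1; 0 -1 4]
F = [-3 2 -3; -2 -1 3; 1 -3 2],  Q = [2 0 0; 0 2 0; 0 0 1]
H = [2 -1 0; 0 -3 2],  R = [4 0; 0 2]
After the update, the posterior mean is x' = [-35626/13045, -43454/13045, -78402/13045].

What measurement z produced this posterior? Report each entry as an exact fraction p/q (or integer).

z = [-2, -2]

x̄ = F·x = [-9, 2, -1]
P̄ = F·P·Fᵀ + Q = [85 -31 -58; -31 58 35; -58 35 50]
S = H·P̄·Hᵀ + R = [526 58; 58 304]
K = P̄·Hᵀ·S⁻¹ = [31219/78270 -5939/39135; -7612/39135 -11936/39135; -22807/78270 1532/39135]
x' − x̄ = [81779/13045, -69544/13045, -65357/13045] = K·y
y = (KᵀK)⁻¹·Kᵀ·(x' − x̄) = [18, 6]
z = y + H·x̄ = [18, 6] + [-20, -8] = [-2, -2]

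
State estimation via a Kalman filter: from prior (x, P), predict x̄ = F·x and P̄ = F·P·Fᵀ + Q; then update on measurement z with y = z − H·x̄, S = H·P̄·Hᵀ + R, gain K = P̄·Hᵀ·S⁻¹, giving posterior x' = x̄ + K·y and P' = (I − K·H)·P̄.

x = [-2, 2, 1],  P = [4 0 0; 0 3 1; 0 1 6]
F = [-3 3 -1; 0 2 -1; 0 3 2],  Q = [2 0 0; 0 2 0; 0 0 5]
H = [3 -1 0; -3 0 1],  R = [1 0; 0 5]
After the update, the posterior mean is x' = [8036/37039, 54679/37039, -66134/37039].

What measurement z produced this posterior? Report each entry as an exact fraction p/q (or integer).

x̄ = F·x = [11, 3, 8]
P̄ = F·P·Fᵀ + Q = [65 19 18; 19 16 7; 18 7 68]
S = H·P̄·Hᵀ + R = [488 -481; -481 550]
K = P̄·Hᵀ·S⁻¹ = [11663/37039 -1720/37039; -1500/37039 -4679/37039; 32584/37039 29439/37039]
x' − x̄ = [-399393/37039, -56438/37039, -362446/37039] = K·y
y = (KᵀK)⁻¹·Kᵀ·(x' − x̄) = [-31, 22]
z = y + H·x̄ = [-31, 22] + [30, -25] = [-1, -3]

z = [-1, -3]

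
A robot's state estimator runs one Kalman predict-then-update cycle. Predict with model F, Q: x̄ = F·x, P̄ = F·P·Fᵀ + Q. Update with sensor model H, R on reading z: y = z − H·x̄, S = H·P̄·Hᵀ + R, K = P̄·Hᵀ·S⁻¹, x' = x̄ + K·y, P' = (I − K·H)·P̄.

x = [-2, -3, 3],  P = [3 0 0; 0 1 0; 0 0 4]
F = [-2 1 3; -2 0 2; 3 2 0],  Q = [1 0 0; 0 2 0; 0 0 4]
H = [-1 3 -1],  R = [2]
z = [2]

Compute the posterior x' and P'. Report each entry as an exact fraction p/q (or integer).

x' = [-50/217, 10/217, -414/217]
P' = [5374/217 2484/217 1930/217; 2484/217 1326/217 1350/217; 1930/217 1350/217 2266/217]

x̄ = F·x = [10, 10, -12]
P̄ = F·P·Fᵀ + Q = [50 36 -16; 36 30 -18; -16 -18 35]
y = z − H·x̄ = [-30]
S = H·P̄·Hᵀ + R = [217]
K = P̄·Hᵀ·S⁻¹ = [74/217; 72/217; -73/217]
x' = x̄ + K·y = [-50/217, 10/217, -414/217]
P' = (I − K·H)·P̄ = [5374/217 2484/217 1930/217; 2484/217 1326/217 1350/217; 1930/217 1350/217 2266/217]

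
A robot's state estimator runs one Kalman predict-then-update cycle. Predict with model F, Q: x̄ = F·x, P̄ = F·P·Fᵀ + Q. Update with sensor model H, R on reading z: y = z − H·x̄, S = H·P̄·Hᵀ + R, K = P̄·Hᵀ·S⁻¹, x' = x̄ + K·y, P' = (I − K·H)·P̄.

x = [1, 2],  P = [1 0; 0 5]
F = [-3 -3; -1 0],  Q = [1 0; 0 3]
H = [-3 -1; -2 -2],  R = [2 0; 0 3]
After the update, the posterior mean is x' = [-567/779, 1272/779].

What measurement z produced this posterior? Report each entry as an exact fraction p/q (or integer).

z = [1, -3]

x̄ = F·x = [-9, -1]
P̄ = F·P·Fᵀ + Q = [55 3; 3 4]
S = H·P̄·Hᵀ + R = [519 362; 362 263]
K = P̄·Hᵀ·S⁻¹ = [-2192/5453 612/5453; 1649/5453 -2560/5453]
x' − x̄ = [6444/779, 2051/779] = K·y
y = (KᵀK)⁻¹·Kᵀ·(x' − x̄) = [-27, -23]
z = y + H·x̄ = [-27, -23] + [28, 20] = [1, -3]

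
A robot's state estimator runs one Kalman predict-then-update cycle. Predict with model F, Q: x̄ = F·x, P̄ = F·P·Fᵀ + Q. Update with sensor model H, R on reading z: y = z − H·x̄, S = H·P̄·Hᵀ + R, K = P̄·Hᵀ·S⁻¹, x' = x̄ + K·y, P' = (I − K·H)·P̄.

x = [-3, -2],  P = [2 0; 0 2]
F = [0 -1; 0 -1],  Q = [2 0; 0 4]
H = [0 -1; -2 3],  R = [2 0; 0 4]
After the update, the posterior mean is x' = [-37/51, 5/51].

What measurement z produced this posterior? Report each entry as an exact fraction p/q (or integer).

z = [2, 3]

x̄ = F·x = [2, 2]
P̄ = F·P·Fᵀ + Q = [4 2; 2 6]
S = H·P̄·Hᵀ + R = [8 -14; -14 50]
K = P̄·Hᵀ·S⁻¹ = [-32/51 -11/51; -26/51 7/51]
x' − x̄ = [-139/51, -97/51] = K·y
y = (KᵀK)⁻¹·Kᵀ·(x' − x̄) = [4, 1]
z = y + H·x̄ = [4, 1] + [-2, 2] = [2, 3]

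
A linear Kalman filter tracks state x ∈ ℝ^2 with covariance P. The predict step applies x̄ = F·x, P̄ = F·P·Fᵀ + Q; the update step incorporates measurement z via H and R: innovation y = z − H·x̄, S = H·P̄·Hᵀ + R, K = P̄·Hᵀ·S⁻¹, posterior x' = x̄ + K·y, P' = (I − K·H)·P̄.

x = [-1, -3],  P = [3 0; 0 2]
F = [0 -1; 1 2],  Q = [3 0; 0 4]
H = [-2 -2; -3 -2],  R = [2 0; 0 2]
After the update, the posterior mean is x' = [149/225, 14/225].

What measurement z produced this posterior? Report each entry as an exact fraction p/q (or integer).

x̄ = F·x = [3, -7]
P̄ = F·P·Fᵀ + Q = [5 -4; -4 15]
S = H·P̄·Hᵀ + R = [50 50; 50 59]
K = P̄·Hᵀ·S⁻¹ = [116/225 -5/9; -199/225 4/9]
x' − x̄ = [-526/225, 1589/225] = K·y
y = (KᵀK)⁻¹·Kᵀ·(x' − x̄) = [-11, -6]
z = y + H·x̄ = [-11, -6] + [8, 5] = [-3, -1]

z = [-3, -1]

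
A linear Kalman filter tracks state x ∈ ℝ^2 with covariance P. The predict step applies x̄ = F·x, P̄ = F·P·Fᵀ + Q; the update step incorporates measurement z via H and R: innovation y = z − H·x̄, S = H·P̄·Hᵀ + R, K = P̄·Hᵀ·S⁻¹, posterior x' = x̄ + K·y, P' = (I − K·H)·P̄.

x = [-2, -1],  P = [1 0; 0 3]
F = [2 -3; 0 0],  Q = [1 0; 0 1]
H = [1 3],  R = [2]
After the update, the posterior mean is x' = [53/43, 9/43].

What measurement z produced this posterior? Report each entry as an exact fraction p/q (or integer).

z = [2]

x̄ = F·x = [-1, 0]
P̄ = F·P·Fᵀ + Q = [32 0; 0 1]
S = H·P̄·Hᵀ + R = [43]
K = P̄·Hᵀ·S⁻¹ = [32/43; 3/43]
x' − x̄ = [96/43, 9/43] = K·y
y = (KᵀK)⁻¹·Kᵀ·(x' − x̄) = [3]
z = y + H·x̄ = [3] + [-1] = [2]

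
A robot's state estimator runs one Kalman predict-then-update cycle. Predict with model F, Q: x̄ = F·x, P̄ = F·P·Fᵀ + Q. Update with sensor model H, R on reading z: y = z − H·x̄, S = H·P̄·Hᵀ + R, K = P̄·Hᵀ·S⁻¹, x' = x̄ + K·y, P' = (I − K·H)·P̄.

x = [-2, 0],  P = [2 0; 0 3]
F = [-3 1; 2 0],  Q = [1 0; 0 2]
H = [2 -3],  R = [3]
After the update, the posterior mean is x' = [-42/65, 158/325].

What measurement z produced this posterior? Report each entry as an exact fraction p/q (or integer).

x̄ = F·x = [6, -4]
P̄ = F·P·Fᵀ + Q = [22 -12; -12 10]
S = H·P̄·Hᵀ + R = [325]
K = P̄·Hᵀ·S⁻¹ = [16/65; -54/325]
x' − x̄ = [-432/65, 1458/325] = K·y
y = (KᵀK)⁻¹·Kᵀ·(x' − x̄) = [-27]
z = y + H·x̄ = [-27] + [24] = [-3]

z = [-3]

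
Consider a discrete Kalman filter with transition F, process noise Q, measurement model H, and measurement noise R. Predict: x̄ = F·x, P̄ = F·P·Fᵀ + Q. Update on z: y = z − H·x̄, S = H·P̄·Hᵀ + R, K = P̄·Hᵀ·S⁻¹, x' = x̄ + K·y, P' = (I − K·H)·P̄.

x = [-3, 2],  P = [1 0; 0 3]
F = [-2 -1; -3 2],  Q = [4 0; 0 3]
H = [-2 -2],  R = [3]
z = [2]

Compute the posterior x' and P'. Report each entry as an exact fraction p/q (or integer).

x' = [-20/13, 131/143]
P' = [99/13 -96/13; -96/13 1128/143]

x̄ = F·x = [4, 13]
P̄ = F·P·Fᵀ + Q = [11 0; 0 24]
y = z − H·x̄ = [36]
S = H·P̄·Hᵀ + R = [143]
K = P̄·Hᵀ·S⁻¹ = [-2/13; -48/143]
x' = x̄ + K·y = [-20/13, 131/143]
P' = (I − K·H)·P̄ = [99/13 -96/13; -96/13 1128/143]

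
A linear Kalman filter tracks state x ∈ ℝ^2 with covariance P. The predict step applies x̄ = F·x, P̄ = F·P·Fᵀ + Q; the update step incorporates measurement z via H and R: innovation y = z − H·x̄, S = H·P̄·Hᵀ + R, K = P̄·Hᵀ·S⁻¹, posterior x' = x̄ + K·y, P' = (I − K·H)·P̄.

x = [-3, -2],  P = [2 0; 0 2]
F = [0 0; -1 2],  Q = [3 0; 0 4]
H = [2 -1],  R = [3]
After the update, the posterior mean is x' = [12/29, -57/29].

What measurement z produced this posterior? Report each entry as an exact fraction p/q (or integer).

z = [3]

x̄ = F·x = [0, -1]
P̄ = F·P·Fᵀ + Q = [3 0; 0 14]
S = H·P̄·Hᵀ + R = [29]
K = P̄·Hᵀ·S⁻¹ = [6/29; -14/29]
x' − x̄ = [12/29, -28/29] = K·y
y = (KᵀK)⁻¹·Kᵀ·(x' − x̄) = [2]
z = y + H·x̄ = [2] + [1] = [3]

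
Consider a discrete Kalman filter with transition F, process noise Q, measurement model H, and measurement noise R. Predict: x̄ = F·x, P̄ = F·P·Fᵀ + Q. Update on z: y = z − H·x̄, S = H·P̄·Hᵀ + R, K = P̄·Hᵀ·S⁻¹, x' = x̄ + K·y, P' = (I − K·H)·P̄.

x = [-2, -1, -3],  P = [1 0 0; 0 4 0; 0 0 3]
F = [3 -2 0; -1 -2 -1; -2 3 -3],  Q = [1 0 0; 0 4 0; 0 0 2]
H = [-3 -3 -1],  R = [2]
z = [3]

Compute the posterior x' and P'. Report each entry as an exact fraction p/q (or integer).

x̄ = F·x = [-4, 7, 10]
P̄ = F·P·Fᵀ + Q = [26 13 -30; 13 24 -13; -30 -13 69]
y = z − H·x̄ = [22]
S = H·P̄·Hᵀ + R = [497]
K = P̄·Hᵀ·S⁻¹ = [-87/497; -14/71; 60/497]
x' = x̄ + K·y = [-3902/497, 189/71, 6290/497]
P' = (I − K·H)·P̄ = [5353/497 -295/71 -9690/497; -295/71 332/71 -83/71; -9690/497 -83/71 30693/497]

x' = [-3902/497, 189/71, 6290/497]
P' = [5353/497 -295/71 -9690/497; -295/71 332/71 -83/71; -9690/497 -83/71 30693/497]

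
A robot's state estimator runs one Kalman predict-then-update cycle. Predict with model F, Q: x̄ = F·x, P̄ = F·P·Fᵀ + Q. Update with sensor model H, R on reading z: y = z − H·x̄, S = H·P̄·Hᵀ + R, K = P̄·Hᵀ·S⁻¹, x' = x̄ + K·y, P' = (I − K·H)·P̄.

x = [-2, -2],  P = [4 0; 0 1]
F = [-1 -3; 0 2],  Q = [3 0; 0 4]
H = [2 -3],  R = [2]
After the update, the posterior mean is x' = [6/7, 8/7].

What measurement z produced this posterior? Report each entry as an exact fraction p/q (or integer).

z = [-2]

x̄ = F·x = [8, -4]
P̄ = F·P·Fᵀ + Q = [16 -6; -6 8]
S = H·P̄·Hᵀ + R = [210]
K = P̄·Hᵀ·S⁻¹ = [5/21; -6/35]
x' − x̄ = [-50/7, 36/7] = K·y
y = (KᵀK)⁻¹·Kᵀ·(x' − x̄) = [-30]
z = y + H·x̄ = [-30] + [28] = [-2]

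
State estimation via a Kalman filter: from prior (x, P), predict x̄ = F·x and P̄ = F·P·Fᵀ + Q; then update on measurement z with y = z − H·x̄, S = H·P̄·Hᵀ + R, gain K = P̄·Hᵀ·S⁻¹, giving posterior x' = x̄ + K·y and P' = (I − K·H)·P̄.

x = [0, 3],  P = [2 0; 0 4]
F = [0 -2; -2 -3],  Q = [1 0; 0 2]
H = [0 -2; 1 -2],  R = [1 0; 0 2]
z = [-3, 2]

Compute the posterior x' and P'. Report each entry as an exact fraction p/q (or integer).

x̄ = F·x = [-6, -9]
P̄ = F·P·Fᵀ + Q = [17 24; 24 46]
y = z − H·x̄ = [-21, -10]
S = H·P̄·Hᵀ + R = [185 136; 136 107]
K = P̄·Hᵀ·S⁻¹ = [-920/1299 793/1299; -596/1299 -68/1299]
x' = x̄ + K·y = [3596/1299, 1505/1299]
P' = (I − K·H)·P̄ = [2506/1299 460/1299; 460/1299 298/1299]

x' = [3596/1299, 1505/1299]
P' = [2506/1299 460/1299; 460/1299 298/1299]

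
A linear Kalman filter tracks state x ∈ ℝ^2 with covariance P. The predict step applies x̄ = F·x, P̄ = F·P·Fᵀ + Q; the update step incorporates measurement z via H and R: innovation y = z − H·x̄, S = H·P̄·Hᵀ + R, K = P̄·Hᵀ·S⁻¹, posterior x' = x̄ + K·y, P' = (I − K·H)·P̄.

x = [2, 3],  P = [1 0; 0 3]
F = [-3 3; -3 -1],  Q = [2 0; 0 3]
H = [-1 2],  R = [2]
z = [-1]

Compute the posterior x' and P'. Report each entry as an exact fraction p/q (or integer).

x' = [-23/5, -3]
P' = [589/25 57/5; 57/5 6]

x̄ = F·x = [3, -9]
P̄ = F·P·Fᵀ + Q = [38 0; 0 15]
y = z − H·x̄ = [20]
S = H·P̄·Hᵀ + R = [100]
K = P̄·Hᵀ·S⁻¹ = [-19/50; 3/10]
x' = x̄ + K·y = [-23/5, -3]
P' = (I − K·H)·P̄ = [589/25 57/5; 57/5 6]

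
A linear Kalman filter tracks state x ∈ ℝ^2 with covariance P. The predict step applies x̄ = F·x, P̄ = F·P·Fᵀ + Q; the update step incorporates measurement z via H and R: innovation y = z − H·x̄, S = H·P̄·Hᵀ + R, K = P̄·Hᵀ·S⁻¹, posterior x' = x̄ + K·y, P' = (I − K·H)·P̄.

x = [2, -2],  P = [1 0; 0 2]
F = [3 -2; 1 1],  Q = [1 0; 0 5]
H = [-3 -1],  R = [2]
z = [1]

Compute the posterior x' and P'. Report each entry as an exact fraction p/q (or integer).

x̄ = F·x = [10, 0]
P̄ = F·P·Fᵀ + Q = [18 -1; -1 8]
y = z − H·x̄ = [31]
S = H·P̄·Hᵀ + R = [166]
K = P̄·Hᵀ·S⁻¹ = [-53/166; -5/166]
x' = x̄ + K·y = [17/166, -155/166]
P' = (I − K·H)·P̄ = [179/166 -431/166; -431/166 1303/166]

x' = [17/166, -155/166]
P' = [179/166 -431/166; -431/166 1303/166]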